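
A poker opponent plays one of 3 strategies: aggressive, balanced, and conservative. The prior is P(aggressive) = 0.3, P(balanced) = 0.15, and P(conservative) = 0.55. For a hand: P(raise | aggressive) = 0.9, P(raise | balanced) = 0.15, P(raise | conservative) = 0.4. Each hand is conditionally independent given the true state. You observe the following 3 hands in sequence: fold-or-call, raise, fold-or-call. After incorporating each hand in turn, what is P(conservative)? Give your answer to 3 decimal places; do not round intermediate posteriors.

Apply Bayes' rule sequentially, carrying P(conservative) forward.
After 'fold-or-call': normaliser = 0.1·0.3000 + 0.85·0.1500 + 0.6·0.5500; P(aggressive) ≈ 0.0615, P(balanced) ≈ 0.2615, P(conservative) ≈ 0.6769
After 'raise': normaliser = 0.9·0.0615 + 0.15·0.2615 + 0.4·0.6769; P(aggressive) ≈ 0.1516, P(balanced) ≈ 0.1074, P(conservative) ≈ 0.7411
After 'fold-or-call': normaliser = 0.1·0.1516 + 0.85·0.1074 + 0.6·0.7411; P(aggressive) ≈ 0.0275, P(balanced) ≈ 0.1656, P(conservative) ≈ 0.8069

0.807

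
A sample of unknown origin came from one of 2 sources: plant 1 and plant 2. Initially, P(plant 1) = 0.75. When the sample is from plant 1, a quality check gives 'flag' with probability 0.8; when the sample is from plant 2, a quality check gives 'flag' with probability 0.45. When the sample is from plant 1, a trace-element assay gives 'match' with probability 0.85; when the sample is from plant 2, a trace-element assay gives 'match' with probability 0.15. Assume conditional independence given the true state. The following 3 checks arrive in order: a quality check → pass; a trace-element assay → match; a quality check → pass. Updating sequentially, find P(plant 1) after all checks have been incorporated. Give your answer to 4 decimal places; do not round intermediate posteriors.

0.6921

Each posterior becomes the prior for the next update.
After a quality check='pass': P(plant 1) = 0.2·0.7500 / (0.2·0.7500 + 0.55·0.2500) ≈ 0.5217
After a trace-element assay='match': P(plant 1) = 0.85·0.5217 / (0.85·0.5217 + 0.15·0.4783) ≈ 0.8608
After a quality check='pass': P(plant 1) = 0.2·0.8608 / (0.2·0.8608 + 0.55·0.1392) ≈ 0.6921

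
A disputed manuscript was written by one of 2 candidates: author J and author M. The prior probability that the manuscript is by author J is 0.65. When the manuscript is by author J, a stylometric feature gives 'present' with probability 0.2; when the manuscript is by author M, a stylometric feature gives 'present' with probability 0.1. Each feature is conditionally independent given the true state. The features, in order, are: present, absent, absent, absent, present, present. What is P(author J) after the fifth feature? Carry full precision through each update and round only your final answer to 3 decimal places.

0.839

After 'present': P(author J) = 0.2·0.6500 / (0.2·0.6500 + 0.1·0.3500) ≈ 0.7879
After 'absent': P(author J) = 0.8·0.7879 / (0.8·0.7879 + 0.9·0.2121) ≈ 0.7675
After 'absent': P(author J) = 0.8·0.7675 / (0.8·0.7675 + 0.9·0.2325) ≈ 0.7459
After 'absent': P(author J) = 0.8·0.7459 / (0.8·0.7459 + 0.9·0.2541) ≈ 0.7229
After 'present': P(author J) = 0.2·0.7229 / (0.2·0.7229 + 0.1·0.2771) ≈ 0.8392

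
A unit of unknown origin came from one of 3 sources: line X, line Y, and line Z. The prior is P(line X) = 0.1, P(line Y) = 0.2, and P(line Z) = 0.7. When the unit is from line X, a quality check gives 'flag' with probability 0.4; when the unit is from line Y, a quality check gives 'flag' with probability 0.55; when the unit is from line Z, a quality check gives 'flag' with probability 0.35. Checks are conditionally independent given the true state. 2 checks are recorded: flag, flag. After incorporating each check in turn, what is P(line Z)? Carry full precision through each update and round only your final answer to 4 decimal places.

After 'flag': normaliser = 0.4·0.1000 + 0.55·0.2000 + 0.35·0.7000; P(line X) ≈ 0.1013, P(line Y) ≈ 0.2785, P(line Z) ≈ 0.6203
After 'flag': normaliser = 0.4·0.1013 + 0.55·0.2785 + 0.35·0.6203; P(line X) ≈ 0.0986, P(line Y) ≈ 0.3729, P(line Z) ≈ 0.5285

0.5285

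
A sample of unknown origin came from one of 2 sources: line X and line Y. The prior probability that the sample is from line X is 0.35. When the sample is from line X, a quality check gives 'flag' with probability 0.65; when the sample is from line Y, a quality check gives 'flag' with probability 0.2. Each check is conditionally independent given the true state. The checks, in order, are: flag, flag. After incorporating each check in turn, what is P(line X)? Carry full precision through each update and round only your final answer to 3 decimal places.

0.850

After 'flag': P(line X) = 0.65·0.3500 / (0.65·0.3500 + 0.2·0.6500) ≈ 0.6364
After 'flag': P(line X) = 0.65·0.6364 / (0.65·0.6364 + 0.2·0.3636) ≈ 0.8505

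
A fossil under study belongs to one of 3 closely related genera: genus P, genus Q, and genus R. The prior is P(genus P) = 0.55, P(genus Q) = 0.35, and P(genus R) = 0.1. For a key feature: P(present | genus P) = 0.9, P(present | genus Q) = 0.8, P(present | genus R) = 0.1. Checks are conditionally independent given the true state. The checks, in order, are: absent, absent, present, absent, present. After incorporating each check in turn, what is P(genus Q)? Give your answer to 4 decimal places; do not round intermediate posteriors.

0.6041

After 'absent': normaliser = 0.1·0.5500 + 0.2·0.3500 + 0.9·0.1000; P(genus P) ≈ 0.2558, P(genus Q) ≈ 0.3256, P(genus R) ≈ 0.4186
After 'absent': normaliser = 0.1·0.2558 + 0.2·0.3256 + 0.9·0.4186; P(genus P) ≈ 0.0547, P(genus Q) ≈ 0.1393, P(genus R) ≈ 0.8060
After 'present': normaliser = 0.9·0.0547 + 0.8·0.1393 + 0.1·0.8060; P(genus P) ≈ 0.2041, P(genus Q) ≈ 0.4619, P(genus R) ≈ 0.3340
After 'absent': normaliser = 0.1·0.2041 + 0.2·0.4619 + 0.9·0.3340; P(genus P) ≈ 0.0494, P(genus Q) ≈ 0.2234, P(genus R) ≈ 0.7272
After 'present': normaliser = 0.9·0.0494 + 0.8·0.2234 + 0.1·0.7272; P(genus P) ≈ 0.1502, P(genus Q) ≈ 0.6041, P(genus R) ≈ 0.2457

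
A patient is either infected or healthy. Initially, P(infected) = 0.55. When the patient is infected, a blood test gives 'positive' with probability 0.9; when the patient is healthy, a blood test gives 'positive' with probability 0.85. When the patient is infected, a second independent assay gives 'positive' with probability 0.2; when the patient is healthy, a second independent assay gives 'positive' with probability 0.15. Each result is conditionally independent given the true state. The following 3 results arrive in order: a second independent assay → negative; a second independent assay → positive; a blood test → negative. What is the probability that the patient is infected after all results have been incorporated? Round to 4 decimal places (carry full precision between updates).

0.5056

After a second independent assay='negative': P(infected) = 0.8·0.5500 / (0.8·0.5500 + 0.85·0.4500) ≈ 0.5350
After a second independent assay='positive': P(infected) = 0.2·0.5350 / (0.2·0.5350 + 0.15·0.4650) ≈ 0.6053
After a blood test='negative': P(infected) = 0.1·0.6053 / (0.1·0.6053 + 0.15·0.3947) ≈ 0.5056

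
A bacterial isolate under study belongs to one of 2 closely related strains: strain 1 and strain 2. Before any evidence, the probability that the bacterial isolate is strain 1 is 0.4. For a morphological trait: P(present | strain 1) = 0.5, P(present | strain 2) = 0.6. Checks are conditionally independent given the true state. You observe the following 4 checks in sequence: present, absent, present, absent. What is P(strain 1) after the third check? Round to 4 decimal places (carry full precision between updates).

Each posterior becomes the prior for the next update.
After 'present': P(strain 1) = 0.5·0.4000 / (0.5·0.4000 + 0.6·0.6000) ≈ 0.3571
After 'absent': P(strain 1) = 0.5·0.3571 / (0.5·0.3571 + 0.4·0.6429) ≈ 0.4098
After 'present': P(strain 1) = 0.5·0.4098 / (0.5·0.4098 + 0.6·0.5902) ≈ 0.3666

0.3666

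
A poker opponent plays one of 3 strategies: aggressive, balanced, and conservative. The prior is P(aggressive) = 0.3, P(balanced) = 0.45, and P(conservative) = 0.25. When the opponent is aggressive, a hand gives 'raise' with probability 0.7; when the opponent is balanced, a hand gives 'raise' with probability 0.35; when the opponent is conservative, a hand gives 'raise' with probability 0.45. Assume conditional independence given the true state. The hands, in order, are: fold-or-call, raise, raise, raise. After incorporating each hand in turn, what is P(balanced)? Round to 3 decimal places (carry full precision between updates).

Each posterior becomes the prior for the next update.
After 'fold-or-call': normaliser = 0.3·0.3000 + 0.65·0.4500 + 0.55·0.2500; P(aggressive) ≈ 0.1731, P(balanced) ≈ 0.5625, P(conservative) ≈ 0.2644
After 'raise': normaliser = 0.7·0.1731 + 0.35·0.5625 + 0.45·0.2644; P(aggressive) ≈ 0.2772, P(balanced) ≈ 0.4505, P(conservative) ≈ 0.2723
After 'raise': normaliser = 0.7·0.2772 + 0.35·0.4505 + 0.45·0.2723; P(aggressive) ≈ 0.4092, P(balanced) ≈ 0.3325, P(conservative) ≈ 0.2584
After 'raise': normaliser = 0.7·0.4092 + 0.35·0.3325 + 0.45·0.2584; P(aggressive) ≈ 0.5518, P(balanced) ≈ 0.2242, P(conservative) ≈ 0.2240

0.224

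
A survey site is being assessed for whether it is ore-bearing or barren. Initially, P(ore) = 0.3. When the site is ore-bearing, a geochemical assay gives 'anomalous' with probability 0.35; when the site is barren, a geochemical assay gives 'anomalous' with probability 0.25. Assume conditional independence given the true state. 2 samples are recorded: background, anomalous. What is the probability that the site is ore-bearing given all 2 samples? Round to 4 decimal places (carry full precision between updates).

0.3421

After 'background': P(ore) = 0.65·0.3000 / (0.65·0.3000 + 0.75·0.7000) ≈ 0.2708
After 'anomalous': P(ore) = 0.35·0.2708 / (0.35·0.2708 + 0.25·0.7292) ≈ 0.3421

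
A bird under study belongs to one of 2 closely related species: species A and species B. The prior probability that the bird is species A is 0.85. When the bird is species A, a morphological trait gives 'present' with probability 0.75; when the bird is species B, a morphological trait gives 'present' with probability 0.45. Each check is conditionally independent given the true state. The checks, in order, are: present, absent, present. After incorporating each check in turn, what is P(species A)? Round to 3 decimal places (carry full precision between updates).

0.877

After 'present': P(species A) = 0.75·0.8500 / (0.75·0.8500 + 0.45·0.1500) ≈ 0.9043
After 'absent': P(species A) = 0.25·0.9043 / (0.25·0.9043 + 0.55·0.0957) ≈ 0.8111
After 'present': P(species A) = 0.75·0.8111 / (0.75·0.8111 + 0.45·0.1889) ≈ 0.8774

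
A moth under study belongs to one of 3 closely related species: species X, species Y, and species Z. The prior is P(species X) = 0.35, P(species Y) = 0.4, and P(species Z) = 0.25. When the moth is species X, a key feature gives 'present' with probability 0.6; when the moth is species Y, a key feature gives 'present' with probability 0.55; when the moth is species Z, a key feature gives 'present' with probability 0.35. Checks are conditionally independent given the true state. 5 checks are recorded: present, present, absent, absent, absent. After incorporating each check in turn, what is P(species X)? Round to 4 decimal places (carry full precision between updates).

0.2932

After 'present': normaliser = 0.6·0.3500 + 0.55·0.4000 + 0.35·0.2500; P(species X) ≈ 0.4058, P(species Y) ≈ 0.4251, P(species Z) ≈ 0.1691
After 'present': normaliser = 0.6·0.4058 + 0.55·0.4251 + 0.35·0.1691; P(species X) ≈ 0.4538, P(species Y) ≈ 0.4358, P(species Z) ≈ 0.1103
After 'absent': normaliser = 0.4·0.4538 + 0.45·0.4358 + 0.65·0.1103; P(species X) ≈ 0.4040, P(species Y) ≈ 0.4365, P(species Z) ≈ 0.1596
After 'absent': normaliser = 0.4·0.4040 + 0.45·0.4365 + 0.65·0.1596; P(species X) ≈ 0.3500, P(species Y) ≈ 0.4254, P(species Z) ≈ 0.2246
After 'absent': normaliser = 0.4·0.3500 + 0.45·0.4254 + 0.65·0.2246; P(species X) ≈ 0.2932, P(species Y) ≈ 0.4009, P(species Z) ≈ 0.3058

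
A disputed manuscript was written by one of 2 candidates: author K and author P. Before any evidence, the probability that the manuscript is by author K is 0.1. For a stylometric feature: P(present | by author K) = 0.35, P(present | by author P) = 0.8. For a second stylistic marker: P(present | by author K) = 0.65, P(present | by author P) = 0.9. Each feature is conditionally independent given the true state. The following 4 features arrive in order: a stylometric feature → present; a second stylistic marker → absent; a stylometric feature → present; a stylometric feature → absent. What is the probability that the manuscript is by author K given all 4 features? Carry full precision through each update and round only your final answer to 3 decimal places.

Each posterior becomes the prior for the next update.
After a stylometric feature='present': P(author K) = 0.35·0.1000 / (0.35·0.1000 + 0.8·0.9000) ≈ 0.0464
After a second stylistic marker='absent': P(author K) = 0.35·0.0464 / (0.35·0.0464 + 0.1·0.9536) ≈ 0.1454
After a stylometric feature='present': P(author K) = 0.35·0.1454 / (0.35·0.1454 + 0.8·0.8546) ≈ 0.0693
After a stylometric feature='absent': P(author K) = 0.65·0.0693 / (0.65·0.0693 + 0.2·0.9307) ≈ 0.1948

0.195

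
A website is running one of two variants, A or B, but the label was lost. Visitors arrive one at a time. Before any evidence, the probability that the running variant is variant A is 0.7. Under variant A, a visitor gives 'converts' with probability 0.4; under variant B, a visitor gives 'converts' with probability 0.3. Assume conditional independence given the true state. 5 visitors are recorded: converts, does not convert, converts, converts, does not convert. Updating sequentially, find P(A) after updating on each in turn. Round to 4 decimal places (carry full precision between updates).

0.8025

Apply Bayes' rule sequentially, carrying P(A) forward.
After 'converts': P(A) = 0.4·0.7000 / (0.4·0.7000 + 0.3·0.3000) ≈ 0.7568
After 'does not convert': P(A) = 0.6·0.7568 / (0.6·0.7568 + 0.7·0.2432) ≈ 0.7273
After 'converts': P(A) = 0.4·0.7273 / (0.4·0.7273 + 0.3·0.2727) ≈ 0.7805
After 'converts': P(A) = 0.4·0.7805 / (0.4·0.7805 + 0.3·0.2195) ≈ 0.8258
After 'does not convert': P(A) = 0.6·0.8258 / (0.6·0.8258 + 0.7·0.1742) ≈ 0.8025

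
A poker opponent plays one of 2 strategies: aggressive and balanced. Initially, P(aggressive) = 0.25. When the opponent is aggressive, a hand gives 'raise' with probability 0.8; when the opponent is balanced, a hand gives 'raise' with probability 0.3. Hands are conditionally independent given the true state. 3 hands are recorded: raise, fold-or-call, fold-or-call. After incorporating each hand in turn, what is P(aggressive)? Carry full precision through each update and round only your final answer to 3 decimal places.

After 'raise': P(aggressive) = 0.8·0.2500 / (0.8·0.2500 + 0.3·0.7500) ≈ 0.4706
After 'fold-or-call': P(aggressive) = 0.2·0.4706 / (0.2·0.4706 + 0.7·0.5294) ≈ 0.2025
After 'fold-or-call': P(aggressive) = 0.2·0.2025 / (0.2·0.2025 + 0.7·0.7975) ≈ 0.0677

0.068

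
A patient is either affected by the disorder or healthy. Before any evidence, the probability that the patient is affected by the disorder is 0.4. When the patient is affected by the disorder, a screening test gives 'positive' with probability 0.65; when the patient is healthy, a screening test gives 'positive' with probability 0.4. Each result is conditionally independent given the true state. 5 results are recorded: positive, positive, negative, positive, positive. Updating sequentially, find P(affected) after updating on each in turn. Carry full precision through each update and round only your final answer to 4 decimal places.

After 'positive': P(affected) = 0.65·0.4000 / (0.65·0.4000 + 0.4·0.6000) ≈ 0.5200
After 'positive': P(affected) = 0.65·0.5200 / (0.65·0.5200 + 0.4·0.4800) ≈ 0.6377
After 'negative': P(affected) = 0.35·0.6377 / (0.35·0.6377 + 0.6·0.3623) ≈ 0.5066
After 'positive': P(affected) = 0.65·0.5066 / (0.65·0.5066 + 0.4·0.4934) ≈ 0.6253
After 'positive': P(affected) = 0.65·0.6253 / (0.65·0.6253 + 0.4·0.3747) ≈ 0.7306

0.7306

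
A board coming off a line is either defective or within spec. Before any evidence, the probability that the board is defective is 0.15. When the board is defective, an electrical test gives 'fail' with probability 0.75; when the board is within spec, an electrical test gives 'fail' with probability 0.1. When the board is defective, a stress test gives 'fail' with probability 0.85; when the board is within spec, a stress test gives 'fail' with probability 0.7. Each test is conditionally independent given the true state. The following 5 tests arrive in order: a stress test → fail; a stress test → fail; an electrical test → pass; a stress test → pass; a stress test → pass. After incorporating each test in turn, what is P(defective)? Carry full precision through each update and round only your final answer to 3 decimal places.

0.018

Apply Bayes' rule sequentially, carrying P(defective) forward.
After a stress test='fail': P(defective) = 0.85·0.1500 / (0.85·0.1500 + 0.7·0.8500) ≈ 0.1765
After a stress test='fail': P(defective) = 0.85·0.1765 / (0.85·0.1765 + 0.7·0.8235) ≈ 0.2065
After an electrical test='pass': P(defective) = 0.25·0.2065 / (0.25·0.2065 + 0.9·0.7935) ≈ 0.0674
After a stress test='pass': P(defective) = 0.15·0.0674 / (0.15·0.0674 + 0.3·0.9326) ≈ 0.0349
After a stress test='pass': P(defective) = 0.15·0.0349 / (0.15·0.0349 + 0.3·0.9651) ≈ 0.0177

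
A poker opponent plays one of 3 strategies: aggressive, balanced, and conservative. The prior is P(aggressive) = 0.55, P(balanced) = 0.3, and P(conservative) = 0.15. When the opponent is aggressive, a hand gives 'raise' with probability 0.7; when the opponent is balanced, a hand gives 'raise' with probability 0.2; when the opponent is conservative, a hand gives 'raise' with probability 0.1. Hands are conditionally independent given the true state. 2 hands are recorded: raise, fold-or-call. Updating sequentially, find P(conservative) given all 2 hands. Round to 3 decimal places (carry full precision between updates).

After 'raise': normaliser = 0.7·0.5500 + 0.2·0.3000 + 0.1·0.1500; P(aggressive) ≈ 0.8370, P(balanced) ≈ 0.1304, P(conservative) ≈ 0.0326
After 'fold-or-call': normaliser = 0.3·0.8370 + 0.8·0.1304 + 0.9·0.0326; P(aggressive) ≈ 0.6525, P(balanced) ≈ 0.2712, P(conservative) ≈ 0.0763

0.076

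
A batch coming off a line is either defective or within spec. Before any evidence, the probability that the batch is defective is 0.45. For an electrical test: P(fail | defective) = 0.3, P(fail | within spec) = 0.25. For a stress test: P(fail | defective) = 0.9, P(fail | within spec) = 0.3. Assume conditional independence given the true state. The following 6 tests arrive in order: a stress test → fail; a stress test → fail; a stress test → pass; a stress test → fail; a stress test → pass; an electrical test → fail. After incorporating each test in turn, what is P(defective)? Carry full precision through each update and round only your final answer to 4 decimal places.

Each posterior becomes the prior for the next update.
After a stress test='fail': P(defective) = 0.9·0.4500 / (0.9·0.4500 + 0.3·0.5500) ≈ 0.7105
After a stress test='fail': P(defective) = 0.9·0.7105 / (0.9·0.7105 + 0.3·0.2895) ≈ 0.8804
After a stress test='pass': P(defective) = 0.1·0.8804 / (0.1·0.8804 + 0.7·0.1196) ≈ 0.5127
After a stress test='fail': P(defective) = 0.9·0.5127 / (0.9·0.5127 + 0.3·0.4873) ≈ 0.7594
After a stress test='pass': P(defective) = 0.1·0.7594 / (0.1·0.7594 + 0.7·0.2406) ≈ 0.3107
After an electrical test='fail': P(defective) = 0.3·0.3107 / (0.3·0.3107 + 0.25·0.6893) ≈ 0.3511

0.3511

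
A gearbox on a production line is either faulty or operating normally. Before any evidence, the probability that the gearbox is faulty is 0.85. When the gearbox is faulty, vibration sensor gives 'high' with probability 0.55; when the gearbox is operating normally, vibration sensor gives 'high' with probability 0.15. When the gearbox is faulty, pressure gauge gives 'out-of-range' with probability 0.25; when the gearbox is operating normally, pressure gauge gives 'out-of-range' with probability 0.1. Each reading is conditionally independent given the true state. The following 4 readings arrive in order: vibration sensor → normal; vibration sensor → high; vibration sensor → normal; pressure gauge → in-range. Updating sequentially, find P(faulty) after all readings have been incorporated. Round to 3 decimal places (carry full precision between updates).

After vibration sensor='normal': P(faulty) = 0.45·0.8500 / (0.45·0.8500 + 0.85·0.1500) ≈ 0.7500
After vibration sensor='high': P(faulty) = 0.55·0.7500 / (0.55·0.7500 + 0.15·0.2500) ≈ 0.9167
After vibration sensor='normal': P(faulty) = 0.45·0.9167 / (0.45·0.9167 + 0.85·0.0833) ≈ 0.8534
After pressure gauge='in-range': P(faulty) = 0.75·0.8534 / (0.75·0.8534 + 0.9·0.1466) ≈ 0.8291

0.829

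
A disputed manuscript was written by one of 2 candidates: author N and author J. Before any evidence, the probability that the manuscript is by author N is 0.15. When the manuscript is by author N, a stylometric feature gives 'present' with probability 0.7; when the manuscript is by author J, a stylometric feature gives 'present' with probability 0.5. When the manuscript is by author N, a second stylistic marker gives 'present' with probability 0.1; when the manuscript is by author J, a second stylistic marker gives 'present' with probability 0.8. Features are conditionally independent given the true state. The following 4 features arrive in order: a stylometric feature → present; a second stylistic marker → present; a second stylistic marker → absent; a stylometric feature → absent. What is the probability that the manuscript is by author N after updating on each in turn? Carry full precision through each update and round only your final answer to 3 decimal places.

0.077

After a stylometric feature='present': P(author N) = 0.7·0.1500 / (0.7·0.1500 + 0.5·0.8500) ≈ 0.1981
After a second stylistic marker='present': P(author N) = 0.1·0.1981 / (0.1·0.1981 + 0.8·0.8019) ≈ 0.0300
After a second stylistic marker='absent': P(author N) = 0.9·0.0300 / (0.9·0.0300 + 0.2·0.9700) ≈ 0.1220
After a stylometric feature='absent': P(author N) = 0.3·0.1220 / (0.3·0.1220 + 0.5·0.8780) ≈ 0.0770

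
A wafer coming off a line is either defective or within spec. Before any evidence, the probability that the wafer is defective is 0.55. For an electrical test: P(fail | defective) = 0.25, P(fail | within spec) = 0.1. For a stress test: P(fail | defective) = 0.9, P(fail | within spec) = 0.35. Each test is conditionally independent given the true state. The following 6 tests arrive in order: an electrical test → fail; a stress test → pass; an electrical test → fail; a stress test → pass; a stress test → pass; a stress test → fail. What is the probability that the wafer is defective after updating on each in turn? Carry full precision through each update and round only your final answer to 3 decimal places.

Each posterior becomes the prior for the next update.
After an electrical test='fail': P(defective) = 0.25·0.5500 / (0.25·0.5500 + 0.1·0.4500) ≈ 0.7534
After a stress test='pass': P(defective) = 0.1·0.7534 / (0.1·0.7534 + 0.65·0.2466) ≈ 0.3198
After an electrical test='fail': P(defective) = 0.25·0.3198 / (0.25·0.3198 + 0.1·0.6802) ≈ 0.5403
After a stress test='pass': P(defective) = 0.1·0.5403 / (0.1·0.5403 + 0.65·0.4597) ≈ 0.1531
After a stress test='pass': P(defective) = 0.1·0.1531 / (0.1·0.1531 + 0.65·0.8469) ≈ 0.0271
After a stress test='fail': P(defective) = 0.9·0.0271 / (0.9·0.0271 + 0.35·0.9729) ≈ 0.0668

0.067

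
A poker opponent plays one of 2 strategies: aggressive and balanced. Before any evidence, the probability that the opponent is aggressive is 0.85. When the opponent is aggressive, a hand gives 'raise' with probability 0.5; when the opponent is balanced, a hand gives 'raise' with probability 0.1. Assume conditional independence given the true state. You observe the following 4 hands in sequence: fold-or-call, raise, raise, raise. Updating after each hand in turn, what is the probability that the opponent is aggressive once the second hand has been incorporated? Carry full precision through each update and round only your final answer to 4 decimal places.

0.9403

After 'fold-or-call': P(aggressive) = 0.5·0.8500 / (0.5·0.8500 + 0.9·0.1500) ≈ 0.7589
After 'raise': P(aggressive) = 0.5·0.7589 / (0.5·0.7589 + 0.1·0.2411) ≈ 0.9403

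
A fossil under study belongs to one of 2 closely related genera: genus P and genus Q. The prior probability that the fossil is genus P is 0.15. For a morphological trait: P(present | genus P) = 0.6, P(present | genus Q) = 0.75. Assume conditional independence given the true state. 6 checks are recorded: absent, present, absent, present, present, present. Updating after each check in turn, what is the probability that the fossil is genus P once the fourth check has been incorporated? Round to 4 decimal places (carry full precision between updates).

0.2243

After 'absent': P(genus P) = 0.4·0.1500 / (0.4·0.1500 + 0.25·0.8500) ≈ 0.2202
After 'present': P(genus P) = 0.6·0.2202 / (0.6·0.2202 + 0.75·0.7798) ≈ 0.1843
After 'absent': P(genus P) = 0.4·0.1843 / (0.4·0.1843 + 0.25·0.8157) ≈ 0.2655
After 'present': P(genus P) = 0.6·0.2655 / (0.6·0.2655 + 0.75·0.7345) ≈ 0.2243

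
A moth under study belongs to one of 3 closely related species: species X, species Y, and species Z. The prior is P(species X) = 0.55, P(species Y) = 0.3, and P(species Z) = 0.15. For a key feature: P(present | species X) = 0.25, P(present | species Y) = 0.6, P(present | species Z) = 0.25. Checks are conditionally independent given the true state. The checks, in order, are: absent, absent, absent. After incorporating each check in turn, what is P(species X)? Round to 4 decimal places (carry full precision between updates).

0.7377

Each posterior becomes the prior for the next update.
After 'absent': normaliser = 0.75·0.5500 + 0.4·0.3000 + 0.75·0.1500; P(species X) ≈ 0.6395, P(species Y) ≈ 0.1860, P(species Z) ≈ 0.1744
After 'absent': normaliser = 0.75·0.6395 + 0.4·0.1860 + 0.75·0.1744; P(species X) ≈ 0.7003, P(species Y) ≈ 0.1087, P(species Z) ≈ 0.1910
After 'absent': normaliser = 0.75·0.7003 + 0.4·0.1087 + 0.75·0.1910; P(species X) ≈ 0.7377, P(species Y) ≈ 0.0610, P(species Z) ≈ 0.2012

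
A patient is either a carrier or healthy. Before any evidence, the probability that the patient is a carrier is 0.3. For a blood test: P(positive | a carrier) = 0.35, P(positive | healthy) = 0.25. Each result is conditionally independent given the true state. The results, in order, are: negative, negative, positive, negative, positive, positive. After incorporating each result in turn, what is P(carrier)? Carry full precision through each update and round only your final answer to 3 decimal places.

After 'negative': P(carrier) = 0.65·0.3000 / (0.65·0.3000 + 0.75·0.7000) ≈ 0.2708
After 'negative': P(carrier) = 0.65·0.2708 / (0.65·0.2708 + 0.75·0.7292) ≈ 0.2435
After 'positive': P(carrier) = 0.35·0.2435 / (0.35·0.2435 + 0.25·0.7565) ≈ 0.3107
After 'negative': P(carrier) = 0.65·0.3107 / (0.65·0.3107 + 0.75·0.6893) ≈ 0.2809
After 'positive': P(carrier) = 0.35·0.2809 / (0.35·0.2809 + 0.25·0.7191) ≈ 0.3535
After 'positive': P(carrier) = 0.35·0.3535 / (0.35·0.3535 + 0.25·0.6465) ≈ 0.4336

0.434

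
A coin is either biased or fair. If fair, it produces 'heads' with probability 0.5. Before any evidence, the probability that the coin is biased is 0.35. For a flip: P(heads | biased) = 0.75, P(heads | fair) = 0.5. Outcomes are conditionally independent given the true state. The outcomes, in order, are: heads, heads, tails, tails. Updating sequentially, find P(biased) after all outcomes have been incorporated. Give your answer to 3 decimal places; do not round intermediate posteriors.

0.232

After 'heads': P(biased) = 0.75·0.3500 / (0.75·0.3500 + 0.5·0.6500) ≈ 0.4468
After 'heads': P(biased) = 0.75·0.4468 / (0.75·0.4468 + 0.5·0.5532) ≈ 0.5478
After 'tails': P(biased) = 0.25·0.5478 / (0.25·0.5478 + 0.5·0.4522) ≈ 0.3772
After 'tails': P(biased) = 0.25·0.3772 / (0.25·0.3772 + 0.5·0.6228) ≈ 0.2325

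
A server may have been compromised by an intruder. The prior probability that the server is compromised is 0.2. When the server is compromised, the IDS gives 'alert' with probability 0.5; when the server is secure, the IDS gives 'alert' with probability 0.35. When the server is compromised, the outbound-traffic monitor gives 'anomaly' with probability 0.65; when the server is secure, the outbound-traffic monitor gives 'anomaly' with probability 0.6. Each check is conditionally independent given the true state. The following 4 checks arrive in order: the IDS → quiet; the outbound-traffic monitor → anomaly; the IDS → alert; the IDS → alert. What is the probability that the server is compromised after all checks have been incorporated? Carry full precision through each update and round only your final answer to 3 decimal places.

After the IDS='quiet': P(compromised) = 0.5·0.2000 / (0.5·0.2000 + 0.65·0.8000) ≈ 0.1613
After the outbound-traffic monitor='anomaly': P(compromised) = 0.65·0.1613 / (0.65·0.1613 + 0.6·0.8387) ≈ 0.1724
After the IDS='alert': P(compromised) = 0.5·0.1724 / (0.5·0.1724 + 0.35·0.8276) ≈ 0.2294
After the IDS='alert': P(compromised) = 0.5·0.2294 / (0.5·0.2294 + 0.35·0.7706) ≈ 0.2983

0.298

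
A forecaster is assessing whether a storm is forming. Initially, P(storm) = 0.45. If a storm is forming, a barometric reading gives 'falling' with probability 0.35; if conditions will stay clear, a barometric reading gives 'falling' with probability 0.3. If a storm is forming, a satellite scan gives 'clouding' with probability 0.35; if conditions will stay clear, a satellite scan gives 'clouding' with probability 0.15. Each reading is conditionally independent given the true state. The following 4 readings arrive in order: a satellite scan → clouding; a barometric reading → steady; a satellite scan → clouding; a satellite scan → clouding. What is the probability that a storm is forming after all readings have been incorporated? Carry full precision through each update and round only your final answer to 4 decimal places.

After a satellite scan='clouding': P(storm) = 0.35·0.4500 / (0.35·0.4500 + 0.15·0.5500) ≈ 0.6562
After a barometric reading='steady': P(storm) = 0.65·0.6562 / (0.65·0.6562 + 0.7·0.3438) ≈ 0.6393
After a satellite scan='clouding': P(storm) = 0.35·0.6393 / (0.35·0.6393 + 0.15·0.3607) ≈ 0.8053
After a satellite scan='clouding': P(storm) = 0.35·0.8053 / (0.35·0.8053 + 0.15·0.1947) ≈ 0.9061

0.9061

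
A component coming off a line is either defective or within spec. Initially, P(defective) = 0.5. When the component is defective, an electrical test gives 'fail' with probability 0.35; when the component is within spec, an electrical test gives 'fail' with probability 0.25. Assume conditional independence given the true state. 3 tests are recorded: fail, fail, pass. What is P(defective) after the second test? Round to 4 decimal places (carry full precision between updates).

After 'fail': P(defective) = 0.35·0.5000 / (0.35·0.5000 + 0.25·0.5000) ≈ 0.5833
After 'fail': P(defective) = 0.35·0.5833 / (0.35·0.5833 + 0.25·0.4167) ≈ 0.6622

0.6622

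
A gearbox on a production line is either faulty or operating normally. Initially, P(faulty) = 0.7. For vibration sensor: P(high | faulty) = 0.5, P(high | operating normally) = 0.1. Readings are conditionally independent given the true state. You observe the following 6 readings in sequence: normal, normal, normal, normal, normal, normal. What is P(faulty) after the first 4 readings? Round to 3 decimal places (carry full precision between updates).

After 'normal': P(faulty) = 0.5·0.7000 / (0.5·0.7000 + 0.9·0.3000) ≈ 0.5645
After 'normal': P(faulty) = 0.5·0.5645 / (0.5·0.5645 + 0.9·0.4355) ≈ 0.4187
After 'normal': P(faulty) = 0.5·0.4187 / (0.5·0.4187 + 0.9·0.5813) ≈ 0.2858
After 'normal': P(faulty) = 0.5·0.2858 / (0.5·0.2858 + 0.9·0.7142) ≈ 0.1819

0.182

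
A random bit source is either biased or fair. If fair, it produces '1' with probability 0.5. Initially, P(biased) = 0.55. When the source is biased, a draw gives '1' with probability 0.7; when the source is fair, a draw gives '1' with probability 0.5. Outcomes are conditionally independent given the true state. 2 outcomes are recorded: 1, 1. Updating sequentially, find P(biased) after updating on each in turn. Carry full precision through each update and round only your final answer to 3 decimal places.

0.705

After '1': P(biased) = 0.7·0.5500 / (0.7·0.5500 + 0.5·0.4500) ≈ 0.6311
After '1': P(biased) = 0.7·0.6311 / (0.7·0.6311 + 0.5·0.3689) ≈ 0.7055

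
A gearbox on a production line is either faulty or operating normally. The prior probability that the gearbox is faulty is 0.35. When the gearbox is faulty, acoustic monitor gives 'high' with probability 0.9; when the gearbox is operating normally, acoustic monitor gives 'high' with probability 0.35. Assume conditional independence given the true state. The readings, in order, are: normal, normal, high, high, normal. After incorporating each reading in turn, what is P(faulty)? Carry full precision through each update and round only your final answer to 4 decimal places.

0.0128

After 'normal': P(faulty) = 0.1·0.3500 / (0.1·0.3500 + 0.65·0.6500) ≈ 0.0765
After 'normal': P(faulty) = 0.1·0.0765 / (0.1·0.0765 + 0.65·0.9235) ≈ 0.0126
After 'high': P(faulty) = 0.9·0.0126 / (0.9·0.0126 + 0.35·0.9874) ≈ 0.0317
After 'high': P(faulty) = 0.9·0.0317 / (0.9·0.0317 + 0.35·0.9683) ≈ 0.0777
After 'normal': P(faulty) = 0.1·0.0777 / (0.1·0.0777 + 0.65·0.9223) ≈ 0.0128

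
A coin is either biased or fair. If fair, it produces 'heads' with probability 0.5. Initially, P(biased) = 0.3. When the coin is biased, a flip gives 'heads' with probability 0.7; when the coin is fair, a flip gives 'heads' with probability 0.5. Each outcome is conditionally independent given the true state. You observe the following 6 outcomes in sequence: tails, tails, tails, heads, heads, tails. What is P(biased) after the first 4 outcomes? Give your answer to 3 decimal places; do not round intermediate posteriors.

After 'tails': P(biased) = 0.3·0.3000 / (0.3·0.3000 + 0.5·0.7000) ≈ 0.2045
After 'tails': P(biased) = 0.3·0.2045 / (0.3·0.2045 + 0.5·0.7955) ≈ 0.1337
After 'tails': P(biased) = 0.3·0.1337 / (0.3·0.1337 + 0.5·0.8663) ≈ 0.0847
After 'heads': P(biased) = 0.7·0.0847 / (0.7·0.0847 + 0.5·0.9153) ≈ 0.1147

0.115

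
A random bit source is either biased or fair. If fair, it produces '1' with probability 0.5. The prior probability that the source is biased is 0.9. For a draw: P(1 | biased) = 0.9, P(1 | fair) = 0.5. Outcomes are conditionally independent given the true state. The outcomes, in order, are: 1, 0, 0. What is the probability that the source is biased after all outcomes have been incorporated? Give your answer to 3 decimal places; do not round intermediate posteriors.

0.393

After '1': P(biased) = 0.9·0.9000 / (0.9·0.9000 + 0.5·0.1000) ≈ 0.9419
After '0': P(biased) = 0.1·0.9419 / (0.1·0.9419 + 0.5·0.0581) ≈ 0.7642
After '0': P(biased) = 0.1·0.7642 / (0.1·0.7642 + 0.5·0.2358) ≈ 0.3932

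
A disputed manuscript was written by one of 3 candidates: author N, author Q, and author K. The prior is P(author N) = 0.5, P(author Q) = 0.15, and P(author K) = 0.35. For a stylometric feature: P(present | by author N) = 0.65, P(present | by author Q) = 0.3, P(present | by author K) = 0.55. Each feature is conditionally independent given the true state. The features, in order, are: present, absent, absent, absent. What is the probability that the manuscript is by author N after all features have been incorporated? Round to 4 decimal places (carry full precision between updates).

After 'present': normaliser = 0.65·0.5000 + 0.3·0.1500 + 0.55·0.3500; P(author N) ≈ 0.5778, P(author Q) ≈ 0.0800, P(author K) ≈ 0.3422
After 'absent': normaliser = 0.35·0.5778 + 0.7·0.0800 + 0.45·0.3422; P(author N) ≈ 0.4906, P(author Q) ≈ 0.1358, P(author K) ≈ 0.3736
After 'absent': normaliser = 0.35·0.4906 + 0.7·0.1358 + 0.45·0.3736; P(author N) ≈ 0.3948, P(author Q) ≈ 0.2187, P(author K) ≈ 0.3866
After 'absent': normaliser = 0.35·0.3948 + 0.7·0.2187 + 0.45·0.3866; P(author N) ≈ 0.2970, P(author Q) ≈ 0.3290, P(author K) ≈ 0.3739

0.2970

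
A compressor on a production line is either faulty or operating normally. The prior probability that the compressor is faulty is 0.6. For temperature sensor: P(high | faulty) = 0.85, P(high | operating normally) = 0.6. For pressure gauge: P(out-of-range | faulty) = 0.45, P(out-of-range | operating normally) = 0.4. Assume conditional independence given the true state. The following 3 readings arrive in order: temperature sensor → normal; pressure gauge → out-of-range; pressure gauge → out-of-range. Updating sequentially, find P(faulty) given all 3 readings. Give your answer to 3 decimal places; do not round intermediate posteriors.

0.416

After temperature sensor='normal': P(faulty) = 0.15·0.6000 / (0.15·0.6000 + 0.4·0.4000) ≈ 0.3600
After pressure gauge='out-of-range': P(faulty) = 0.45·0.3600 / (0.45·0.3600 + 0.4·0.6400) ≈ 0.3876
After pressure gauge='out-of-range': P(faulty) = 0.45·0.3876 / (0.45·0.3876 + 0.4·0.6124) ≈ 0.4159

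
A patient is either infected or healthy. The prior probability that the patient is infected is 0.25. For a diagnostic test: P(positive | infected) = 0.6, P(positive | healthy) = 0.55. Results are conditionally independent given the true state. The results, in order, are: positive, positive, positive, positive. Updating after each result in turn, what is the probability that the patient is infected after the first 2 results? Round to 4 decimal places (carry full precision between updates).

Apply Bayes' rule sequentially, carrying P(infected) forward.
After 'positive': P(infected) = 0.6·0.2500 / (0.6·0.2500 + 0.55·0.7500) ≈ 0.2667
After 'positive': P(infected) = 0.6·0.2667 / (0.6·0.2667 + 0.55·0.7333) ≈ 0.2840

0.2840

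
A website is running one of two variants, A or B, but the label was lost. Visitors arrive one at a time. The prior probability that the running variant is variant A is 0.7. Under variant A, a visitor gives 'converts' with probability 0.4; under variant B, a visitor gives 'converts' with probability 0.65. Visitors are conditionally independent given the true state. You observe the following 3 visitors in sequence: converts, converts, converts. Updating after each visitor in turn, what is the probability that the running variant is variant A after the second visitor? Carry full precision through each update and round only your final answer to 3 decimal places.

After 'converts': P(A) = 0.4·0.7000 / (0.4·0.7000 + 0.65·0.3000) ≈ 0.5895
After 'converts': P(A) = 0.4·0.5895 / (0.4·0.5895 + 0.65·0.4105) ≈ 0.4691

0.469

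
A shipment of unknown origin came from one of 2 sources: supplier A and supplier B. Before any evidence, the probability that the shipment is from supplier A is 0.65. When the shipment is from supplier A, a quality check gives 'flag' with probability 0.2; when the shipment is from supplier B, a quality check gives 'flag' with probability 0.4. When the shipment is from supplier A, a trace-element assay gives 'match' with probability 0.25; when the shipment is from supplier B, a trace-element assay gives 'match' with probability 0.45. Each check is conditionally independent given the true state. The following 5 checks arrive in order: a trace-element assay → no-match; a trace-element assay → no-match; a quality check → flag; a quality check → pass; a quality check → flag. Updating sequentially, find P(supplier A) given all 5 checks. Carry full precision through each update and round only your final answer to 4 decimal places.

0.5351

After a trace-element assay='no-match': P(supplier A) = 0.75·0.6500 / (0.75·0.6500 + 0.55·0.3500) ≈ 0.7169
After a trace-element assay='no-match': P(supplier A) = 0.75·0.7169 / (0.75·0.7169 + 0.55·0.2831) ≈ 0.7755
After a quality check='flag': P(supplier A) = 0.2·0.7755 / (0.2·0.7755 + 0.4·0.2245) ≈ 0.6333
After a quality check='pass': P(supplier A) = 0.8·0.6333 / (0.8·0.6333 + 0.6·0.3667) ≈ 0.6972
After a quality check='flag': P(supplier A) = 0.2·0.6972 / (0.2·0.6972 + 0.4·0.3028) ≈ 0.5351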